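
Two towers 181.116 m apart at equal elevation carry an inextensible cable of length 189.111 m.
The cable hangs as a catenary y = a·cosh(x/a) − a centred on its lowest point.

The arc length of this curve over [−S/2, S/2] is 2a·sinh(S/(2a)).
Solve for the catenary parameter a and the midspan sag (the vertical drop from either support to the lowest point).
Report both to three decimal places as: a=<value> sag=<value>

a=177.116 sag=23.660

seed: a₀ = √(S³/(24(L−S))) = √(181.116³/(24·7.995)) = 175.962601
iter 1: u=0.514643  f(a)=+1.065e-01  f'(a)=-9.330e-02  a ← 175.962601 − (+1.065e-01/-9.330e-02) = 177.104569
iter 2: u=0.511325  f(a)=+1.046e-03  f'(a)=-9.148e-02  a ← 177.104569 − (+1.046e-03/-9.148e-02) = 177.116005
iter 3: u=0.511292  f(a)=+1.031e-07  f'(a)=-9.146e-02  a ← 177.116005 − (+1.031e-07/-9.146e-02) = 177.116006
iter 4: u=0.511292  f(a)=+0.000e+00  f'(a)=-9.146e-02  a ← 177.116006 − (+0.000e+00/-9.146e-02) = 177.116006
converged: |Δa| < 1e-12 after 4 iterations
sag = a·(cosh(S/(2a)) − 1) = 177.116006·(cosh(0.511292) − 1) = 23.659546
T_max/T_min = cosh(S/(2a)) = 1.133582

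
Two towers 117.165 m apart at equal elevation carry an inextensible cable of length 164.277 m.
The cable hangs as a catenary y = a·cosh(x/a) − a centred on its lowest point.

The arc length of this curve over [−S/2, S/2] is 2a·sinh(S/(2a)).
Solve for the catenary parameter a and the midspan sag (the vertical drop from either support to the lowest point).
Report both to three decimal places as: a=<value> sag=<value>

a=39.808 sag=51.468

seed: a₀ = √(S³/(24(L−S))) = √(117.165³/(24·47.112)) = 37.715985
iter 1: u=1.553254  f(a)=+6.021e+00  f'(a)=-3.155e+00  a ← 37.715985 − (+6.021e+00/-3.155e+00) = 39.624126
iter 2: u=1.478455  f(a)=+4.871e-01  f'(a)=-2.664e+00  a ← 39.624126 − (+4.871e-01/-2.664e+00) = 39.806987
iter 3: u=1.471664  f(a)=+3.808e-03  f'(a)=-2.622e+00  a ← 39.806987 − (+3.808e-03/-2.622e+00) = 39.808439
iter 4: u=1.471610  f(a)=+2.367e-07  f'(a)=-2.622e+00  a ← 39.808439 − (+2.367e-07/-2.622e+00) = 39.808439
iter 5: u=1.471610  f(a)=+0.000e+00  f'(a)=-2.622e+00  a ← 39.808439 − (+0.000e+00/-2.622e+00) = 39.808439
converged: |Δa| < 1e-12 after 5 iterations
sag = a·(cosh(S/(2a)) − 1) = 39.808439·(cosh(1.471610) − 1) = 51.468311
T_max/T_min = cosh(S/(2a)) = 2.292899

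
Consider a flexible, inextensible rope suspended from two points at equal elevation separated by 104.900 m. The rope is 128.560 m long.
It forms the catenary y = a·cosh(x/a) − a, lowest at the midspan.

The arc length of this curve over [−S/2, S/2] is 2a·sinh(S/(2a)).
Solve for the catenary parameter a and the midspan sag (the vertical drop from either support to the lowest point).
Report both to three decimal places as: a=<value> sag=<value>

seed: a₀ = √(S³/(24(L−S))) = √(104.900³/(24·23.660)) = 45.086886
iter 1: u=1.163309  f(a)=+1.654e+00  f'(a)=-1.199e+00  a ← 45.086886 − (+1.654e+00/-1.199e+00) = 46.466417
iter 2: u=1.128772  f(a)=+7.892e-02  f'(a)=-1.087e+00  a ← 46.466417 − (+7.892e-02/-1.087e+00) = 46.539048
iter 3: u=1.127011  f(a)=+1.998e-04  f'(a)=-1.081e+00  a ← 46.539048 − (+1.998e-04/-1.081e+00) = 46.539232
iter 4: u=1.127006  f(a)=+1.287e-09  f'(a)=-1.081e+00  a ← 46.539232 − (+1.287e-09/-1.081e+00) = 46.539232
iter 5: u=1.127006  f(a)=+0.000e+00  f'(a)=-1.081e+00  a ← 46.539232 − (+0.000e+00/-1.081e+00) = 46.539232
converged: |Δa| < 1e-12 after 5 iterations
sag = a·(cosh(S/(2a)) − 1) = 46.539232·(cosh(1.127006) − 1) = 32.819564
T_max/T_min = cosh(S/(2a)) = 1.705202

a=46.539 sag=32.820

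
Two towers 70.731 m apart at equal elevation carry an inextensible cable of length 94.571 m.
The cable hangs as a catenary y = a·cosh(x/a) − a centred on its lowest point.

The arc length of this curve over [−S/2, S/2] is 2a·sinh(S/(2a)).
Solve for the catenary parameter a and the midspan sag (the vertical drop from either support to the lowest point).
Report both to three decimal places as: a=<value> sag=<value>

seed: a₀ = √(S³/(24(L−S))) = √(70.731³/(24·23.840)) = 24.868864
iter 1: u=1.422079  f(a)=+2.530e+00  f'(a)=-2.334e+00  a ← 24.868864 − (+2.530e+00/-2.334e+00) = 25.952805
iter 2: u=1.362685  f(a)=+1.748e-01  f'(a)=-2.022e+00  a ← 25.952805 − (+1.748e-01/-2.022e+00) = 26.039274
iter 3: u=1.358160  f(a)=+9.716e-04  f'(a)=-1.999e+00  a ← 26.039274 − (+9.716e-04/-1.999e+00) = 26.039760
iter 4: u=1.358135  f(a)=+3.038e-08  f'(a)=-1.999e+00  a ← 26.039760 − (+3.038e-08/-1.999e+00) = 26.039760
iter 5: u=1.358135  f(a)=+0.000e+00  f'(a)=-1.999e+00  a ← 26.039760 − (+0.000e+00/-1.999e+00) = 26.039760
converged: |Δa| < 1e-12 after 5 iterations
sag = a·(cosh(S/(2a)) − 1) = 26.039760·(cosh(1.358135) − 1) = 27.941604
T_max/T_min = cosh(S/(2a)) = 2.073036

a=26.040 sag=27.942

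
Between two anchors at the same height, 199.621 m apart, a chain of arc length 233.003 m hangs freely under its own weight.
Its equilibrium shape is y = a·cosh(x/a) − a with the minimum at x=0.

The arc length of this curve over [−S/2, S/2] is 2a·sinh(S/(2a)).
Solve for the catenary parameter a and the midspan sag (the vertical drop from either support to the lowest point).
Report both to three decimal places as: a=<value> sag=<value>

seed: a₀ = √(S³/(24(L−S))) = √(199.621³/(24·33.382)) = 99.643172
iter 1: u=1.001679  f(a)=+1.715e+00  f'(a)=-7.397e-01  a ← 99.643172 − (+1.715e+00/-7.397e-01) = 101.962017
iter 2: u=0.978899  f(a)=+6.170e-02  f'(a)=-6.874e-01  a ← 101.962017 − (+6.170e-02/-6.874e-01) = 102.051784
iter 3: u=0.978038  f(a)=+8.644e-05  f'(a)=-6.854e-01  a ← 102.051784 − (+8.644e-05/-6.854e-01) = 102.051911
iter 4: u=0.978037  f(a)=+1.702e-10  f'(a)=-6.854e-01  a ← 102.051911 − (+1.702e-10/-6.854e-01) = 102.051911
iter 5: u=0.978037  f(a)=+0.000e+00  f'(a)=-6.854e-01  a ← 102.051911 − (+0.000e+00/-6.854e-01) = 102.051911
converged: |Δa| < 1e-12 after 5 iterations
sag = a·(cosh(S/(2a)) − 1) = 102.051911·(cosh(0.978037) − 1) = 52.826080
T_max/T_min = cosh(S/(2a)) = 1.517639

a=102.052 sag=52.826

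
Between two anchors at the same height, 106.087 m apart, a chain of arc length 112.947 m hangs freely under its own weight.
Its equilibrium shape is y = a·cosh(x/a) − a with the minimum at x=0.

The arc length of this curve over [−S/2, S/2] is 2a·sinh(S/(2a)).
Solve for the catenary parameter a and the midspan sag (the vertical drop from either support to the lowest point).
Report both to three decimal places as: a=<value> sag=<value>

seed: a₀ = √(S³/(24(L−S))) = √(106.087³/(24·6.860)) = 85.158024
iter 1: u=0.622883  f(a)=+1.343e-01  f'(a)=-1.675e-01  a ← 85.158024 − (+1.343e-01/-1.675e-01) = 85.960138
iter 2: u=0.617071  f(a)=+1.921e-03  f'(a)=-1.627e-01  a ← 85.960138 − (+1.921e-03/-1.627e-01) = 85.971947
iter 3: u=0.616986  f(a)=+4.058e-07  f'(a)=-1.626e-01  a ← 85.971947 − (+4.058e-07/-1.626e-01) = 85.971950
iter 4: u=0.616986  f(a)=+1.421e-14  f'(a)=-1.626e-01  a ← 85.971950 − (+1.421e-14/-1.626e-01) = 85.971950
converged: |Δa| < 1e-12 after 4 iterations
sag = a·(cosh(S/(2a)) − 1) = 85.971950·(cosh(0.616986) − 1) = 16.889279
T_max/T_min = cosh(S/(2a)) = 1.196451

a=85.972 sag=16.889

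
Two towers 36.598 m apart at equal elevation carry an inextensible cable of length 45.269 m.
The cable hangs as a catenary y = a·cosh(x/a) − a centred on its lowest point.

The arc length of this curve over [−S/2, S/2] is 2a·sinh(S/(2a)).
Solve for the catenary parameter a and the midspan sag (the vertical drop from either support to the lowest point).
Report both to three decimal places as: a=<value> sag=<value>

a=15.866 sag=11.776

seed: a₀ = √(S³/(24(L−S))) = √(36.598³/(24·8.671)) = 15.347789
iter 1: u=1.192289  f(a)=+6.376e-01  f'(a)=-1.299e+00  a ← 15.347789 − (+6.376e-01/-1.299e+00) = 15.838646
iter 2: u=1.155339  f(a)=+3.187e-02  f'(a)=-1.172e+00  a ← 15.838646 − (+3.187e-02/-1.172e+00) = 15.865835
iter 3: u=1.153359  f(a)=+8.886e-05  f'(a)=-1.166e+00  a ← 15.865835 − (+8.886e-05/-1.166e+00) = 15.865911
iter 4: u=1.153353  f(a)=+6.953e-10  f'(a)=-1.165e+00  a ← 15.865911 − (+6.953e-10/-1.165e+00) = 15.865911
iter 5: u=1.153353  f(a)=+0.000e+00  f'(a)=-1.165e+00  a ← 15.865911 − (+0.000e+00/-1.165e+00) = 15.865911
converged: |Δa| < 1e-12 after 5 iterations
sag = a·(cosh(S/(2a)) − 1) = 15.865911·(cosh(1.153353) − 1) = 11.775502
T_max/T_min = cosh(S/(2a)) = 1.742189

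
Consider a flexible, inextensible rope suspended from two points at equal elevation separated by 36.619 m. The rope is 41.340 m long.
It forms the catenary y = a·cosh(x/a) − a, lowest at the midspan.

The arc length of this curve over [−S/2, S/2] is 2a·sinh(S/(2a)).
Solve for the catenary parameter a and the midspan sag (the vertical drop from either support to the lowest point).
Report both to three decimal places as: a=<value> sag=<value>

a=21.209 sag=8.406

seed: a₀ = √(S³/(24(L−S))) = √(36.619³/(24·4.721)) = 20.817909
iter 1: u=0.879507  f(a)=+1.860e-01  f'(a)=-4.896e-01  a ← 20.817909 − (+1.860e-01/-4.896e-01) = 21.197779
iter 2: u=0.863746  f(a)=+5.213e-03  f'(a)=-4.625e-01  a ← 21.197779 − (+5.213e-03/-4.625e-01) = 21.209050
iter 3: u=0.863287  f(a)=+4.357e-06  f'(a)=-4.617e-01  a ← 21.209050 − (+4.357e-06/-4.617e-01) = 21.209059
iter 4: u=0.863287  f(a)=+3.055e-12  f'(a)=-4.617e-01  a ← 21.209059 − (+3.055e-12/-4.617e-01) = 21.209059
converged: |Δa| < 1e-12 after 4 iterations
sag = a·(cosh(S/(2a)) − 1) = 21.209059·(cosh(0.863287) − 1) = 8.406361
T_max/T_min = cosh(S/(2a)) = 1.396357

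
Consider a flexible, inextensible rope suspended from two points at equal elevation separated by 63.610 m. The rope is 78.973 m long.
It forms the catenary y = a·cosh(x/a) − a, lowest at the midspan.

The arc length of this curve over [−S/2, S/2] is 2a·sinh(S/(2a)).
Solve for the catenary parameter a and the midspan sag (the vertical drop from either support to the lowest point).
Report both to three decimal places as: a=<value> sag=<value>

seed: a₀ = √(S³/(24(L−S))) = √(63.610³/(24·15.363)) = 26.420708
iter 1: u=1.203791  f(a)=+1.152e+00  f'(a)=-1.340e+00  a ← 26.420708 − (+1.152e+00/-1.340e+00) = 27.280372
iter 2: u=1.165857  f(a)=+5.863e-02  f'(a)=-1.207e+00  a ← 27.280372 − (+5.863e-02/-1.207e+00) = 27.328941
iter 3: u=1.163785  f(a)=+1.698e-04  f'(a)=-1.200e+00  a ← 27.328941 − (+1.698e-04/-1.200e+00) = 27.329083
iter 4: u=1.163779  f(a)=+1.433e-09  f'(a)=-1.200e+00  a ← 27.329083 − (+1.433e-09/-1.200e+00) = 27.329083
iter 5: u=1.163779  f(a)=+0.000e+00  f'(a)=-1.200e+00  a ← 27.329083 − (+0.000e+00/-1.200e+00) = 27.329083
converged: |Δa| < 1e-12 after 5 iterations
sag = a·(cosh(S/(2a)) − 1) = 27.329083·(cosh(1.163779) − 1) = 20.692396
T_max/T_min = cosh(S/(2a)) = 1.757157

a=27.329 sag=20.692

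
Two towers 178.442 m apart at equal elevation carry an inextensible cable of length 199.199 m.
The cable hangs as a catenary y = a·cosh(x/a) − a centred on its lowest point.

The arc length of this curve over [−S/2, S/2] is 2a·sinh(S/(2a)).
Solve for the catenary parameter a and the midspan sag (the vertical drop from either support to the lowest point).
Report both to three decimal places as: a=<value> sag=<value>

seed: a₀ = √(S³/(24(L−S))) = √(178.442³/(24·20.757)) = 106.796670
iter 1: u=0.835429  f(a)=+7.365e-01  f'(a)=-4.165e-01  a ← 106.796670 − (+7.365e-01/-4.165e-01) = 108.564857
iter 2: u=0.821822  f(a)=+1.869e-02  f'(a)=-3.956e-01  a ← 108.564857 − (+1.869e-02/-3.956e-01) = 108.612097
iter 3: u=0.821465  f(a)=+1.273e-05  f'(a)=-3.951e-01  a ← 108.612097 − (+1.273e-05/-3.951e-01) = 108.612129
iter 4: u=0.821464  f(a)=+5.969e-12  f'(a)=-3.951e-01  a ← 108.612129 − (+5.969e-12/-3.951e-01) = 108.612129
converged: |Δa| < 1e-12 after 4 iterations
sag = a·(cosh(S/(2a)) − 1) = 108.612129·(cosh(0.821464) − 1) = 38.753589
T_max/T_min = cosh(S/(2a)) = 1.356807

a=108.612 sag=38.754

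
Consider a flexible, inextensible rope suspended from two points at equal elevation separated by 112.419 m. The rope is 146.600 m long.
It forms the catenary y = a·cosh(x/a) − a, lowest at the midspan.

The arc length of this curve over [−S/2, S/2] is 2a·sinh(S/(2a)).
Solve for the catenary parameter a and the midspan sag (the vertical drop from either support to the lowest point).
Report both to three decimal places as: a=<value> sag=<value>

a=43.395 sag=41.787

seed: a₀ = √(S³/(24(L−S))) = √(112.419³/(24·34.181)) = 41.616119
iter 1: u=1.350667  f(a)=+3.257e+00  f'(a)=-1.963e+00  a ← 41.616119 − (+3.257e+00/-1.963e+00) = 43.275556
iter 2: u=1.298874  f(a)=+2.049e-01  f'(a)=-1.723e+00  a ← 43.275556 − (+2.049e-01/-1.723e+00) = 43.394515
iter 3: u=1.295313  f(a)=+9.319e-04  f'(a)=-1.707e+00  a ← 43.394515 − (+9.319e-04/-1.707e+00) = 43.395061
iter 4: u=1.295297  f(a)=+1.946e-08  f'(a)=-1.707e+00  a ← 43.395061 − (+1.946e-08/-1.707e+00) = 43.395061
iter 5: u=1.295297  f(a)=+0.000e+00  f'(a)=-1.707e+00  a ← 43.395061 − (+0.000e+00/-1.707e+00) = 43.395061
converged: |Δa| < 1e-12 after 5 iterations
sag = a·(cosh(S/(2a)) − 1) = 43.395061·(cosh(1.295297) − 1) = 41.787222
T_max/T_min = cosh(S/(2a)) = 1.962949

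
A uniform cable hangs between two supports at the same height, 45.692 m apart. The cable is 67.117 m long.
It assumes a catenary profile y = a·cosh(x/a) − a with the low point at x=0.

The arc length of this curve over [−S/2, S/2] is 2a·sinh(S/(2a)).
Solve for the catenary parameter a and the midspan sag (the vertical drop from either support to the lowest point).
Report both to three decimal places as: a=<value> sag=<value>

seed: a₀ = √(S³/(24(L−S))) = √(45.692³/(24·21.425)) = 13.620537
iter 1: u=1.677320  f(a)=+3.224e+00  f'(a)=-4.125e+00  a ← 13.620537 − (+3.224e+00/-4.125e+00) = 14.402112
iter 2: u=1.586295  f(a)=+2.983e-01  f'(a)=-3.394e+00  a ← 14.402112 − (+2.983e-01/-3.394e+00) = 14.490011
iter 3: u=1.576672  f(a)=+3.129e-03  f'(a)=-3.323e+00  a ← 14.490011 − (+3.129e-03/-3.323e+00) = 14.490953
iter 4: u=1.576570  f(a)=+3.524e-07  f'(a)=-3.322e+00  a ← 14.490953 − (+3.524e-07/-3.322e+00) = 14.490953
iter 5: u=1.576570  f(a)=+0.000e+00  f'(a)=-3.322e+00  a ← 14.490953 − (+0.000e+00/-3.322e+00) = 14.490953
converged: |Δa| < 1e-12 after 5 iterations
sag = a·(cosh(S/(2a)) − 1) = 14.490953·(cosh(1.576570) − 1) = 22.062578
T_max/T_min = cosh(S/(2a)) = 2.522507

a=14.491 sag=22.063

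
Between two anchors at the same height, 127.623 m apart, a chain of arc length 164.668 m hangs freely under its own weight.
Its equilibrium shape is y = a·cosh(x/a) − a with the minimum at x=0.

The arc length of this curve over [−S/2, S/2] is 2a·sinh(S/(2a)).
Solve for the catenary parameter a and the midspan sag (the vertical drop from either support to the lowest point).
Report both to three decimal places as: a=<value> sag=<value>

a=50.332 sag=46.168

seed: a₀ = √(S³/(24(L−S))) = √(127.623³/(24·37.045)) = 48.352953
iter 1: u=1.319702  f(a)=+3.363e+00  f'(a)=-1.816e+00  a ← 48.352953 − (+3.363e+00/-1.816e+00) = 50.204515
iter 2: u=1.271031  f(a)=+2.028e-01  f'(a)=-1.603e+00  a ← 50.204515 − (+2.028e-01/-1.603e+00) = 50.331021
iter 3: u=1.267836  f(a)=+8.424e-04  f'(a)=-1.590e+00  a ← 50.331021 − (+8.424e-04/-1.590e+00) = 50.331551
iter 4: u=1.267823  f(a)=+1.467e-08  f'(a)=-1.590e+00  a ← 50.331551 − (+1.467e-08/-1.590e+00) = 50.331551
iter 5: u=1.267823  f(a)=+0.000e+00  f'(a)=-1.590e+00  a ← 50.331551 − (+0.000e+00/-1.590e+00) = 50.331551
converged: |Δa| < 1e-12 after 5 iterations
sag = a·(cosh(S/(2a)) − 1) = 50.331551·(cosh(1.267823) − 1) = 46.167944
T_max/T_min = cosh(S/(2a)) = 1.917276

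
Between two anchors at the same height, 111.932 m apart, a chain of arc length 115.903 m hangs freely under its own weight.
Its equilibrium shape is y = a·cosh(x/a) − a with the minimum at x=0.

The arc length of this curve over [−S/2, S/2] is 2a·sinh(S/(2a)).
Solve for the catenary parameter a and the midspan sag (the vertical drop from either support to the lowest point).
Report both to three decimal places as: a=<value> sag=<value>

a=121.944 sag=13.070

seed: a₀ = √(S³/(24(L−S))) = √(111.932³/(24·3.971)) = 121.304198
iter 1: u=0.461369  f(a)=+4.248e-02  f'(a)=-6.688e-02  a ← 121.304198 − (+4.248e-02/-6.688e-02) = 121.939380
iter 2: u=0.458966  f(a)=+3.360e-04  f'(a)=-6.582e-02  a ← 121.939380 − (+3.360e-04/-6.582e-02) = 121.944484
iter 3: u=0.458947  f(a)=+2.139e-08  f'(a)=-6.581e-02  a ← 121.944484 − (+2.139e-08/-6.581e-02) = 121.944485
iter 4: u=0.458947  f(a)=+0.000e+00  f'(a)=-6.581e-02  a ← 121.944485 − (+0.000e+00/-6.581e-02) = 121.944485
converged: |Δa| < 1e-12 after 4 iterations
sag = a·(cosh(S/(2a)) − 1) = 121.944485·(cosh(0.458947) − 1) = 13.069713
T_max/T_min = cosh(S/(2a)) = 1.107178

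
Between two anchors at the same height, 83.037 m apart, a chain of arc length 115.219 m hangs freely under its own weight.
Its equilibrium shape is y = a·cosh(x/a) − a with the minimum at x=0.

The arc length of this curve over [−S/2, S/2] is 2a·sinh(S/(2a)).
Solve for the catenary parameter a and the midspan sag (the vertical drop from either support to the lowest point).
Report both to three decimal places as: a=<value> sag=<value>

seed: a₀ = √(S³/(24(L−S))) = √(83.037³/(24·32.182)) = 27.226721
iter 1: u=1.524917  f(a)=+3.956e+00  f'(a)=-2.961e+00  a ← 27.226721 − (+3.956e+00/-2.961e+00) = 28.562498
iter 2: u=1.453602  f(a)=+3.097e-01  f'(a)=-2.514e+00  a ← 28.562498 − (+3.097e-01/-2.514e+00) = 28.685696
iter 3: u=1.447359  f(a)=+2.256e-03  f'(a)=-2.478e+00  a ← 28.685696 − (+2.256e-03/-2.478e+00) = 28.686607
iter 4: u=1.447313  f(a)=+1.216e-07  f'(a)=-2.477e+00  a ← 28.686607 − (+1.216e-07/-2.477e+00) = 28.686607
iter 5: u=1.447313  f(a)=-1.421e-14  f'(a)=-2.477e+00  a ← 28.686607 − (-1.421e-14/-2.477e+00) = 28.686607
converged: |Δa| < 1e-12 after 5 iterations
sag = a·(cosh(S/(2a)) − 1) = 28.686607·(cosh(1.447313) − 1) = 35.670024
T_max/T_min = cosh(S/(2a)) = 2.243438

a=28.687 sag=35.670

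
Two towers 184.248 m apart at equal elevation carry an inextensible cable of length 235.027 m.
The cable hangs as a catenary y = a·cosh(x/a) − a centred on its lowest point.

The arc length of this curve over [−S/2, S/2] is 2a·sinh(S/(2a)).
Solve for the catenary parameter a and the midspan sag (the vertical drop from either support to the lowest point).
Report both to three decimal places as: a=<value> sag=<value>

a=74.432 sag=64.671

seed: a₀ = √(S³/(24(L−S))) = √(184.248³/(24·50.779)) = 71.640149
iter 1: u=1.285927  f(a)=+4.368e+00  f'(a)=-1.666e+00  a ← 71.640149 − (+4.368e+00/-1.666e+00) = 74.261264
iter 2: u=1.240539  f(a)=+2.511e-01  f'(a)=-1.480e+00  a ← 74.261264 − (+2.511e-01/-1.480e+00) = 74.430991
iter 3: u=1.237710  f(a)=+9.425e-04  f'(a)=-1.469e+00  a ← 74.430991 − (+9.425e-04/-1.469e+00) = 74.431633
iter 4: u=1.237700  f(a)=+1.338e-08  f'(a)=-1.469e+00  a ← 74.431633 − (+1.338e-08/-1.469e+00) = 74.431633
iter 5: u=1.237700  f(a)=+2.842e-14  f'(a)=-1.469e+00  a ← 74.431633 − (+2.842e-14/-1.469e+00) = 74.431633
converged: |Δa| < 1e-12 after 5 iterations
sag = a·(cosh(S/(2a)) − 1) = 74.431633·(cosh(1.237700) − 1) = 64.670814
T_max/T_min = cosh(S/(2a)) = 1.868862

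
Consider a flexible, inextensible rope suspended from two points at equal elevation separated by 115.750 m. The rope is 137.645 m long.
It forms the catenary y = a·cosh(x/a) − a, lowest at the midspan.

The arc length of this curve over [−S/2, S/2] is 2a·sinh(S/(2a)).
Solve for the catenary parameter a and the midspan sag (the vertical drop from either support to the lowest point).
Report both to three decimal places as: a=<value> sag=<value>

seed: a₀ = √(S³/(24(L−S))) = √(115.750³/(24·21.895)) = 54.325459
iter 1: u=1.065338  f(a)=+1.277e+00  f'(a)=-9.013e-01  a ← 54.325459 − (+1.277e+00/-9.013e-01) = 55.741787
iter 2: u=1.038270  f(a)=+5.163e-02  f'(a)=-8.298e-01  a ← 55.741787 − (+5.163e-02/-8.298e-01) = 55.804006
iter 3: u=1.037112  f(a)=+9.232e-05  f'(a)=-8.268e-01  a ← 55.804006 − (+9.232e-05/-8.268e-01) = 55.804118
iter 4: u=1.037110  f(a)=+2.964e-10  f'(a)=-8.268e-01  a ← 55.804118 − (+2.964e-10/-8.268e-01) = 55.804118
iter 5: u=1.037110  f(a)=+0.000e+00  f'(a)=-8.268e-01  a ← 55.804118 − (+0.000e+00/-8.268e-01) = 55.804118
converged: |Δa| < 1e-12 after 5 iterations
sag = a·(cosh(S/(2a)) − 1) = 55.804118·(cosh(1.037110) − 1) = 32.799697
T_max/T_min = cosh(S/(2a)) = 1.587765

a=55.804 sag=32.800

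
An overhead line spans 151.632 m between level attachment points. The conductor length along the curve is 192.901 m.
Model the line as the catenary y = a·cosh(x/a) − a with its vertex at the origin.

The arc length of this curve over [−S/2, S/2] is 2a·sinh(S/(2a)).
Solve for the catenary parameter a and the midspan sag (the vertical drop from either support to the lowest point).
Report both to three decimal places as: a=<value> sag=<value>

a=61.614 sag=52.837

seed: a₀ = √(S³/(24(L−S))) = √(151.632³/(24·41.269)) = 59.329229
iter 1: u=1.277886  f(a)=+3.504e+00  f'(a)=-1.632e+00  a ← 59.329229 − (+3.504e+00/-1.632e+00) = 61.476029
iter 2: u=1.233261  f(a)=+1.991e-01  f'(a)=-1.451e+00  a ← 61.476029 − (+1.991e-01/-1.451e+00) = 61.613250
iter 3: u=1.230515  f(a)=+7.292e-04  f'(a)=-1.441e+00  a ← 61.613250 − (+7.292e-04/-1.441e+00) = 61.613756
iter 4: u=1.230504  f(a)=+9.856e-09  f'(a)=-1.441e+00  a ← 61.613756 − (+9.856e-09/-1.441e+00) = 61.613756
iter 5: u=1.230504  f(a)=+0.000e+00  f'(a)=-1.441e+00  a ← 61.613756 − (+0.000e+00/-1.441e+00) = 61.613756
converged: |Δa| < 1e-12 after 5 iterations
sag = a·(cosh(S/(2a)) − 1) = 61.613756·(cosh(1.230504) − 1) = 52.836905
T_max/T_min = cosh(S/(2a)) = 1.857550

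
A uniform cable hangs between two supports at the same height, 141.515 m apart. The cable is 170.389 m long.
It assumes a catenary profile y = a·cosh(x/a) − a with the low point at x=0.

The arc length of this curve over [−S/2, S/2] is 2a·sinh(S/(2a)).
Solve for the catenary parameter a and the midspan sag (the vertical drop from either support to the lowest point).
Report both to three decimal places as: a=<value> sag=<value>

seed: a₀ = √(S³/(24(L−S))) = √(141.515³/(24·28.874)) = 63.950599
iter 1: u=1.106440  f(a)=+1.820e+00  f'(a)=-1.019e+00  a ← 63.950599 − (+1.820e+00/-1.019e+00) = 65.737335
iter 2: u=1.076367  f(a)=+7.905e-02  f'(a)=-9.318e-01  a ← 65.737335 − (+7.905e-02/-9.318e-01) = 65.822179
iter 3: u=1.074980  f(a)=+1.642e-04  f'(a)=-9.279e-01  a ← 65.822179 − (+1.642e-04/-9.279e-01) = 65.822356
iter 4: u=1.074977  f(a)=+7.115e-10  f'(a)=-9.279e-01  a ← 65.822356 − (+7.115e-10/-9.279e-01) = 65.822356
iter 5: u=1.074977  f(a)=+0.000e+00  f'(a)=-9.279e-01  a ← 65.822356 − (+0.000e+00/-9.279e-01) = 65.822356
converged: |Δa| < 1e-12 after 5 iterations
sag = a·(cosh(S/(2a)) − 1) = 65.822356·(cosh(1.074977) − 1) = 41.837690
T_max/T_min = cosh(S/(2a)) = 1.635615

a=65.822 sag=41.838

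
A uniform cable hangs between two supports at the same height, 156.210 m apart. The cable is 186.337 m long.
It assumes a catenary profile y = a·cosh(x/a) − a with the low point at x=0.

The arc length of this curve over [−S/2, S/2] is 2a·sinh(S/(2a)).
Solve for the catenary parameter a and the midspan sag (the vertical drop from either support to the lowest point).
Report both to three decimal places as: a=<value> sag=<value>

a=74.621 sag=44.747

seed: a₀ = √(S³/(24(L−S))) = √(156.210³/(24·30.127)) = 72.607199
iter 1: u=1.075720  f(a)=+1.792e+00  f'(a)=-9.299e-01  a ← 72.607199 − (+1.792e+00/-9.299e-01) = 74.534098
iter 2: u=1.047910  f(a)=+7.381e-02  f'(a)=-8.548e-01  a ← 74.534098 − (+7.381e-02/-8.548e-01) = 74.620450
iter 3: u=1.046697  f(a)=+1.372e-04  f'(a)=-8.516e-01  a ← 74.620450 − (+1.372e-04/-8.516e-01) = 74.620611
iter 4: u=1.046695  f(a)=+4.755e-10  f'(a)=-8.516e-01  a ← 74.620611 − (+4.755e-10/-8.516e-01) = 74.620611
iter 5: u=1.046695  f(a)=-2.842e-14  f'(a)=-8.516e-01  a ← 74.620611 − (-2.842e-14/-8.516e-01) = 74.620611
converged: |Δa| < 1e-12 after 5 iterations
sag = a·(cosh(S/(2a)) − 1) = 74.620611·(cosh(1.046695) − 1) = 44.746910
T_max/T_min = cosh(S/(2a)) = 1.599659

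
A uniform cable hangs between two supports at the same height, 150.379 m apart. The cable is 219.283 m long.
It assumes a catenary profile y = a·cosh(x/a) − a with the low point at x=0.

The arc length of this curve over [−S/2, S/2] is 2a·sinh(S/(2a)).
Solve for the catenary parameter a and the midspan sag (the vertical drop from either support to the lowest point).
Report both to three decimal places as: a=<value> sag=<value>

seed: a₀ = √(S³/(24(L−S))) = √(150.379³/(24·68.904)) = 45.347458
iter 1: u=1.658075  f(a)=+1.012e+01  f'(a)=-3.961e+00  a ← 45.347458 − (+1.012e+01/-3.961e+00) = 47.901486
iter 2: u=1.569669  f(a)=+9.175e-01  f'(a)=-3.272e+00  a ← 47.901486 − (+9.175e-01/-3.272e+00) = 48.181898
iter 3: u=1.560534  f(a)=+9.211e-03  f'(a)=-3.207e+00  a ← 48.181898 − (+9.211e-03/-3.207e+00) = 48.184771
iter 4: u=1.560441  f(a)=+9.490e-07  f'(a)=-3.206e+00  a ← 48.184771 − (+9.490e-07/-3.206e+00) = 48.184771
iter 5: u=1.560441  f(a)=-2.842e-14  f'(a)=-3.206e+00  a ← 48.184771 − (-2.842e-14/-3.206e+00) = 48.184771
converged: |Δa| < 1e-12 after 5 iterations
sag = a·(cosh(S/(2a)) − 1) = 48.184771·(cosh(1.560441) − 1) = 71.577621
T_max/T_min = cosh(S/(2a)) = 2.485482

a=48.185 sag=71.578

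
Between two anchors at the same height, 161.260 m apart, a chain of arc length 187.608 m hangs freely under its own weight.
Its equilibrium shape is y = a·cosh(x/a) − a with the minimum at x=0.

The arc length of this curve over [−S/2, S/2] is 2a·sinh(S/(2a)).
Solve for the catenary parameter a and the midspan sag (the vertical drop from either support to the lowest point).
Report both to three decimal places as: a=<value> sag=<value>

a=83.360 sag=42.131

seed: a₀ = √(S³/(24(L−S))) = √(161.260³/(24·26.348)) = 81.434894
iter 1: u=0.990116  f(a)=+1.322e+00  f'(a)=-7.128e-01  a ← 81.434894 − (+1.322e+00/-7.128e-01) = 83.289637
iter 2: u=0.968068  f(a)=+4.651e-02  f'(a)=-6.634e-01  a ← 83.289637 − (+4.651e-02/-6.634e-01) = 83.359749
iter 3: u=0.967253  f(a)=+6.223e-05  f'(a)=-6.617e-01  a ← 83.359749 − (+6.223e-05/-6.617e-01) = 83.359843
iter 4: u=0.967252  f(a)=+1.118e-10  f'(a)=-6.617e-01  a ← 83.359843 − (+1.118e-10/-6.617e-01) = 83.359843
iter 5: u=0.967252  f(a)=-2.842e-14  f'(a)=-6.617e-01  a ← 83.359843 − (-2.842e-14/-6.617e-01) = 83.359843
converged: |Δa| < 1e-12 after 5 iterations
sag = a·(cosh(S/(2a)) − 1) = 83.359843·(cosh(0.967252) − 1) = 42.131407
T_max/T_min = cosh(S/(2a)) = 1.505416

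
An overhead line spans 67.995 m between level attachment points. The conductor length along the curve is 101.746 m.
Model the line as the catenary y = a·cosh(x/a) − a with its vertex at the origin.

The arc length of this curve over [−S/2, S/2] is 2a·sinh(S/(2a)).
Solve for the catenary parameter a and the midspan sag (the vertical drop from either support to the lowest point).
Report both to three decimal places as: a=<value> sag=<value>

seed: a₀ = √(S³/(24(L−S))) = √(67.995³/(24·33.751)) = 19.700014
iter 1: u=1.725760  f(a)=+5.397e+00  f'(a)=-4.562e+00  a ← 19.700014 − (+5.397e+00/-4.562e+00) = 20.883223
iter 2: u=1.627981  f(a)=+5.245e-01  f'(a)=-3.715e+00  a ← 20.883223 − (+5.245e-01/-3.715e+00) = 21.024426
iter 3: u=1.617048  f(a)=+6.130e-03  f'(a)=-3.628e+00  a ← 21.024426 − (+6.130e-03/-3.628e+00) = 21.026116
iter 4: u=1.616918  f(a)=+8.590e-07  f'(a)=-3.627e+00  a ← 21.026116 − (+8.590e-07/-3.627e+00) = 21.026116
iter 5: u=1.616918  f(a)=+1.421e-14  f'(a)=-3.627e+00  a ← 21.026116 − (+1.421e-14/-3.627e+00) = 21.026116
converged: |Δa| < 1e-12 after 5 iterations
sag = a·(cosh(S/(2a)) − 1) = 21.026116·(cosh(1.616918) − 1) = 34.020770
T_max/T_min = cosh(S/(2a)) = 2.618024

a=21.026 sag=34.021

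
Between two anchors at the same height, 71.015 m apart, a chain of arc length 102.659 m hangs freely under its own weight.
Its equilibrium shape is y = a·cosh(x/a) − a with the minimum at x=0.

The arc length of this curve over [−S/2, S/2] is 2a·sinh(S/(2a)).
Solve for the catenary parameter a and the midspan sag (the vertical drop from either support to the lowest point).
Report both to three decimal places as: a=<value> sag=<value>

seed: a₀ = √(S³/(24(L−S))) = √(71.015³/(24·31.644)) = 21.715700
iter 1: u=1.635107  f(a)=+4.510e+00  f'(a)=-3.772e+00  a ← 21.715700 − (+4.510e+00/-3.772e+00) = 22.911333
iter 2: u=1.549779  f(a)=+3.992e-01  f'(a)=-3.131e+00  a ← 22.911333 − (+3.992e-01/-3.131e+00) = 23.038844
iter 3: u=1.541201  f(a)=+3.800e-03  f'(a)=-3.072e+00  a ← 23.038844 − (+3.800e-03/-3.072e+00) = 23.040081
iter 4: u=1.541119  f(a)=+3.516e-07  f'(a)=-3.071e+00  a ← 23.040081 − (+3.516e-07/-3.071e+00) = 23.040081
iter 5: u=1.541119  f(a)=-1.421e-14  f'(a)=-3.071e+00  a ← 23.040081 − (-1.421e-14/-3.071e+00) = 23.040081
converged: |Δa| < 1e-12 after 5 iterations
sag = a·(cosh(S/(2a)) − 1) = 23.040081·(cosh(1.541119) − 1) = 33.223254
T_max/T_min = cosh(S/(2a)) = 2.441976

a=23.040 sag=33.223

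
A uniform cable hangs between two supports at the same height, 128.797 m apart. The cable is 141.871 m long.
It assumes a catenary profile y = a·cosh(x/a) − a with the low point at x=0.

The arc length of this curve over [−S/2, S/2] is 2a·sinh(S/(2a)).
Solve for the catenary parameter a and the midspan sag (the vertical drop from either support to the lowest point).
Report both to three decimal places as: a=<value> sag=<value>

a=83.746 sag=26.005

seed: a₀ = √(S³/(24(L−S))) = √(128.797³/(24·13.074)) = 82.518013
iter 1: u=0.780417  f(a)=+4.040e-01  f'(a)=-3.366e-01  a ← 82.518013 − (+4.040e-01/-3.366e-01) = 83.718129
iter 2: u=0.769230  f(a)=+8.981e-03  f'(a)=-3.218e-01  a ← 83.718129 − (+8.981e-03/-3.218e-01) = 83.746041
iter 3: u=0.768974  f(a)=+4.664e-06  f'(a)=-3.214e-01  a ← 83.746041 − (+4.664e-06/-3.214e-01) = 83.746055
iter 4: u=0.768974  f(a)=+1.222e-12  f'(a)=-3.214e-01  a ← 83.746055 − (+1.222e-12/-3.214e-01) = 83.746055
converged: |Δa| < 1e-12 after 4 iterations
sag = a·(cosh(S/(2a)) − 1) = 83.746055·(cosh(0.768974) − 1) = 26.004785
T_max/T_min = cosh(S/(2a)) = 1.310520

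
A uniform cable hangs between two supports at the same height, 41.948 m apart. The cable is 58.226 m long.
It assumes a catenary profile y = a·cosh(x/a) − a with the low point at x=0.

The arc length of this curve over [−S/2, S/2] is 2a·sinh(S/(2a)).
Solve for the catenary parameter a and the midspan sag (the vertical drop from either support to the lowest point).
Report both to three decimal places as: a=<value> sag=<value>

seed: a₀ = √(S³/(24(L−S))) = √(41.948³/(24·16.278)) = 13.745506
iter 1: u=1.525880  f(a)=+2.004e+00  f'(a)=-2.968e+00  a ← 13.745506 − (+2.004e+00/-2.968e+00) = 14.420591
iter 2: u=1.454448  f(a)=+1.571e-01  f'(a)=-2.519e+00  a ← 14.420591 − (+1.571e-01/-2.519e+00) = 14.482936
iter 3: u=1.448187  f(a)=+1.147e-03  f'(a)=-2.483e+00  a ← 14.482936 − (+1.147e-03/-2.483e+00) = 14.483398
iter 4: u=1.448141  f(a)=+6.209e-08  f'(a)=-2.482e+00  a ← 14.483398 − (+6.209e-08/-2.482e+00) = 14.483398
iter 5: u=1.448141  f(a)=+1.421e-14  f'(a)=-2.482e+00  a ← 14.483398 − (+1.421e-14/-2.482e+00) = 14.483398
converged: |Δa| < 1e-12 after 5 iterations
sag = a·(cosh(S/(2a)) − 1) = 14.483398·(cosh(1.448141) − 1) = 18.033299
T_max/T_min = cosh(S/(2a)) = 2.245101

a=14.483 sag=18.033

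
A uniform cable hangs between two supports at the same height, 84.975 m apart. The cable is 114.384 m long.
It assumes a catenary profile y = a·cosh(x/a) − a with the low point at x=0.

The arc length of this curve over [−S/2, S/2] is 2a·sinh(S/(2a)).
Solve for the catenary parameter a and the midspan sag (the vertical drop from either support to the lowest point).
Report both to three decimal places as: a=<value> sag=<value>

seed: a₀ = √(S³/(24(L−S))) = √(84.975³/(24·29.409)) = 29.484313
iter 1: u=1.441021  f(a)=+3.209e+00  f'(a)=-2.441e+00  a ← 29.484313 − (+3.209e+00/-2.441e+00) = 30.798840
iter 2: u=1.379516  f(a)=+2.271e-01  f'(a)=-2.107e+00  a ← 30.798840 − (+2.271e-01/-2.107e+00) = 30.906625
iter 3: u=1.374705  f(a)=+1.329e-03  f'(a)=-2.082e+00  a ← 30.906625 − (+1.329e-03/-2.082e+00) = 30.907263
iter 4: u=1.374677  f(a)=+4.607e-08  f'(a)=-2.082e+00  a ← 30.907263 − (+4.607e-08/-2.082e+00) = 30.907263
iter 5: u=1.374677  f(a)=+0.000e+00  f'(a)=-2.082e+00  a ← 30.907263 − (+0.000e+00/-2.082e+00) = 30.907263
converged: |Δa| < 1e-12 after 5 iterations
sag = a·(cosh(S/(2a)) − 1) = 30.907263·(cosh(1.374677) − 1) = 34.101842
T_max/T_min = cosh(S/(2a)) = 2.103360

a=30.907 sag=34.102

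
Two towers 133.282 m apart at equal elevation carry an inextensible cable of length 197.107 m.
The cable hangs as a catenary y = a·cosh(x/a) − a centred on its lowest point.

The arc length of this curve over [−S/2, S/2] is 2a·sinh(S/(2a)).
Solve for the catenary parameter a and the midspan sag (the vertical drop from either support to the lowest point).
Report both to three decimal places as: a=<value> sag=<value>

seed: a₀ = √(S³/(24(L−S))) = √(133.282³/(24·63.825)) = 39.314813
iter 1: u=1.695061  f(a)=+9.822e+00  f'(a)=-4.281e+00  a ← 39.314813 − (+9.822e+00/-4.281e+00) = 41.609303
iter 2: u=1.601589  f(a)=+9.255e-01  f'(a)=-3.509e+00  a ← 41.609303 − (+9.255e-01/-3.509e+00) = 41.873071
iter 3: u=1.591500  f(a)=+1.011e-02  f'(a)=-3.433e+00  a ← 41.873071 − (+1.011e-02/-3.433e+00) = 41.876015
iter 4: u=1.591388  f(a)=+1.234e-06  f'(a)=-3.432e+00  a ← 41.876015 − (+1.234e-06/-3.432e+00) = 41.876016
iter 5: u=1.591388  f(a)=+0.000e+00  f'(a)=-3.432e+00  a ← 41.876016 − (+0.000e+00/-3.432e+00) = 41.876016
converged: |Δa| < 1e-12 after 5 iterations
sag = a·(cosh(S/(2a)) − 1) = 41.876016·(cosh(1.591388) − 1) = 65.205229
T_max/T_min = cosh(S/(2a)) = 2.557102

a=41.876 sag=65.205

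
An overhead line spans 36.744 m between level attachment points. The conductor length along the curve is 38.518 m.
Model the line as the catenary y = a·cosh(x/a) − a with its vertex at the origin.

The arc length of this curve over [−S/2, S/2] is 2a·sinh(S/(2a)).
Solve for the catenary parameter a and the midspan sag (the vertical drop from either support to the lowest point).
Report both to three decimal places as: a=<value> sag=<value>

seed: a₀ = √(S³/(24(L−S))) = √(36.744³/(24·1.774)) = 34.134789
iter 1: u=0.538219  f(a)=+2.587e-02  f'(a)=-1.070e-01  a ← 34.134789 − (+2.587e-02/-1.070e-01) = 34.376626
iter 2: u=0.534433  f(a)=+2.775e-04  f'(a)=-1.047e-01  a ← 34.376626 − (+2.775e-04/-1.047e-01) = 34.379277
iter 3: u=0.534392  f(a)=+3.270e-08  f'(a)=-1.047e-01  a ← 34.379277 − (+3.270e-08/-1.047e-01) = 34.379277
iter 4: u=0.534392  f(a)=+0.000e+00  f'(a)=-1.047e-01  a ← 34.379277 − (+0.000e+00/-1.047e-01) = 34.379277
converged: |Δa| < 1e-12 after 4 iterations
sag = a·(cosh(S/(2a)) − 1) = 34.379277·(cosh(0.534392) − 1) = 5.026862
T_max/T_min = cosh(S/(2a)) = 1.146218

a=34.379 sag=5.027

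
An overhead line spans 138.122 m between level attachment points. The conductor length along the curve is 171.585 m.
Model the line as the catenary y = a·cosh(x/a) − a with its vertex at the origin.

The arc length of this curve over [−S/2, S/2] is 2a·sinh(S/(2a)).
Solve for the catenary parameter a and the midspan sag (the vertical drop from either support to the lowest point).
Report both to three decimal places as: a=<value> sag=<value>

a=59.256 sag=45.011

seed: a₀ = √(S³/(24(L−S))) = √(138.122³/(24·33.463)) = 57.280425
iter 1: u=1.205665  f(a)=+2.518e+00  f'(a)=-1.347e+00  a ← 57.280425 − (+2.518e+00/-1.347e+00) = 59.149387
iter 2: u=1.167569  f(a)=+1.285e-01  f'(a)=-1.213e+00  a ← 59.149387 − (+1.285e-01/-1.213e+00) = 59.255317
iter 3: u=1.165482  f(a)=+3.744e-04  f'(a)=-1.206e+00  a ← 59.255317 − (+3.744e-04/-1.206e+00) = 59.255628
iter 4: u=1.165476  f(a)=+3.199e-09  f'(a)=-1.206e+00  a ← 59.255628 − (+3.199e-09/-1.206e+00) = 59.255628
iter 5: u=1.165476  f(a)=+0.000e+00  f'(a)=-1.206e+00  a ← 59.255628 − (+0.000e+00/-1.206e+00) = 59.255628
converged: |Δa| < 1e-12 after 5 iterations
sag = a·(cosh(S/(2a)) − 1) = 59.255628·(cosh(1.165476) − 1) = 45.011253
T_max/T_min = cosh(S/(2a)) = 1.759611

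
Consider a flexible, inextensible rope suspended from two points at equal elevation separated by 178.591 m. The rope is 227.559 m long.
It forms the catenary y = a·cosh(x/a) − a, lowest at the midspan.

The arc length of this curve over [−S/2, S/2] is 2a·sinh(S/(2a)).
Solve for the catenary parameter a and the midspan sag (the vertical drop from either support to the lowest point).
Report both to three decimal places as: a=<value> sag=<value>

seed: a₀ = √(S³/(24(L−S))) = √(178.591³/(24·48.968)) = 69.618963
iter 1: u=1.282632  f(a)=+4.189e+00  f'(a)=-1.652e+00  a ← 69.618963 − (+4.189e+00/-1.652e+00) = 72.154628
iter 2: u=1.237557  f(a)=+2.398e-01  f'(a)=-1.468e+00  a ← 72.154628 − (+2.398e-01/-1.468e+00) = 72.317953
iter 3: u=1.234763  f(a)=+8.908e-04  f'(a)=-1.457e+00  a ← 72.317953 − (+8.908e-04/-1.457e+00) = 72.318564
iter 4: u=1.234752  f(a)=+1.240e-08  f'(a)=-1.457e+00  a ← 72.318564 − (+1.240e-08/-1.457e+00) = 72.318564
iter 5: u=1.234752  f(a)=+0.000e+00  f'(a)=-1.457e+00  a ← 72.318564 − (+0.000e+00/-1.457e+00) = 72.318564
converged: |Δa| < 1e-12 after 5 iterations
sag = a·(cosh(S/(2a)) − 1) = 72.318564·(cosh(1.234752) − 1) = 62.498903
T_max/T_min = cosh(S/(2a)) = 1.864217

a=72.319 sag=62.499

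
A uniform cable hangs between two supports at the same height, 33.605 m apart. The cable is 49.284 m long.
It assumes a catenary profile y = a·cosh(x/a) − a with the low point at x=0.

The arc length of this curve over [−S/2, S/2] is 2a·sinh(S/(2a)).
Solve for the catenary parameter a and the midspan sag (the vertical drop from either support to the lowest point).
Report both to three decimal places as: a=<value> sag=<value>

seed: a₀ = √(S³/(24(L−S))) = √(33.605³/(24·15.679)) = 10.042482
iter 1: u=1.673142  f(a)=+2.347e+00  f'(a)=-4.089e+00  a ← 10.042482 − (+2.347e+00/-4.089e+00) = 10.616426
iter 2: u=1.582689  f(a)=+2.162e-01  f'(a)=-3.367e+00  a ← 10.616426 − (+2.162e-01/-3.367e+00) = 10.680639
iter 3: u=1.573174  f(a)=+2.247e-03  f'(a)=-3.297e+00  a ← 10.680639 − (+2.247e-03/-3.297e+00) = 10.681321
iter 4: u=1.573073  f(a)=+2.482e-07  f'(a)=-3.297e+00  a ← 10.681321 − (+2.482e-07/-3.297e+00) = 10.681321
iter 5: u=1.573073  f(a)=-7.105e-15  f'(a)=-3.297e+00  a ← 10.681321 − (-7.105e-15/-3.297e+00) = 10.681321
converged: |Δa| < 1e-12 after 5 iterations
sag = a·(cosh(S/(2a)) − 1) = 10.681321·(cosh(1.573073) − 1) = 16.176058
T_max/T_min = cosh(S/(2a)) = 2.514425

a=10.681 sag=16.176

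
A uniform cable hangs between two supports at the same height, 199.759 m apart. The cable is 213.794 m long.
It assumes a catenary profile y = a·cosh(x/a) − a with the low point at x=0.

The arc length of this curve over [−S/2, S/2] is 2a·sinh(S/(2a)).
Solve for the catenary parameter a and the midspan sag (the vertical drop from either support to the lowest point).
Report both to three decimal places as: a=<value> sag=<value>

a=155.428 sag=33.211

seed: a₀ = √(S³/(24(L−S))) = √(199.759³/(24·14.035)) = 153.832360
iter 1: u=0.649275  f(a)=+2.988e-01  f'(a)=-1.903e-01  a ← 153.832360 − (+2.988e-01/-1.903e-01) = 155.402754
iter 2: u=0.642714  f(a)=+4.637e-03  f'(a)=-1.844e-01  a ← 155.402754 − (+4.637e-03/-1.844e-01) = 155.427901
iter 3: u=0.642610  f(a)=+1.156e-06  f'(a)=-1.843e-01  a ← 155.427901 − (+1.156e-06/-1.843e-01) = 155.427907
iter 4: u=0.642610  f(a)=+1.137e-13  f'(a)=-1.843e-01  a ← 155.427907 − (+1.137e-13/-1.843e-01) = 155.427907
converged: |Δa| < 1e-12 after 4 iterations
sag = a·(cosh(S/(2a)) − 1) = 155.427907·(cosh(0.642610) − 1) = 33.211439
T_max/T_min = cosh(S/(2a)) = 1.213677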